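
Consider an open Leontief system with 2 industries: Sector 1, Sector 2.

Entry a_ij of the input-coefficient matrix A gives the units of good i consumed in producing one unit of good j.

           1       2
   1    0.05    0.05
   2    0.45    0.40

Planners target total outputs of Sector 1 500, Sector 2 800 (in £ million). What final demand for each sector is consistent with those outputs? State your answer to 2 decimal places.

d_1 = 435.00, d_2 = 255.00

I − A =
  [   0.95    -0.05]
  [  -0.45     0.60]
d = (I − A) x:
  d_1 = (+0.95)·500 + (-0.05)·800 = 435.00
  d_2 = (-0.45)·500 + (+0.60)·800 = 255.00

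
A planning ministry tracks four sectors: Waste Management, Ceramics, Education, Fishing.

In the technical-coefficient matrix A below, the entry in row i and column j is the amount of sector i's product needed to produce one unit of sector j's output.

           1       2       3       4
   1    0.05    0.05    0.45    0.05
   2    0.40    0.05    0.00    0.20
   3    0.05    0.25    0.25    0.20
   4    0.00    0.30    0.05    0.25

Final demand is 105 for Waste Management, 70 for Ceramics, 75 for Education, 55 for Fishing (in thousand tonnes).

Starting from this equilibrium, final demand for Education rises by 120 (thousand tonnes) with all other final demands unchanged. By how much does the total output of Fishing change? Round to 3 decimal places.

I − A =
  [   0.95    -0.05    -0.45    -0.05]
  [  -0.40     0.95     0.00    -0.20]
  [  -0.05    -0.25     0.75    -0.20]
  [   0.00    -0.30    -0.05     0.75]
Compute the cofactors C_ij = (−1)^(i+j)·(3×3 minor ij) of I−A; the adjugate is their transpose:
adj(I−A) = Cᵀ =
  [ 0.477375   0.150875   0.296500   0.151125]
  [ 0.221500   0.507875   0.145500   0.189000]
  [ 0.131625   0.237750   0.598875   0.231875]
  [ 0.097375   0.219000   0.098125   0.595500]
det(I−A) = Σ_j (I−A)_1j·C_1j = (0.95)(0.477375) + (-0.05)(0.221500) + (-0.45)(0.131625) + (-0.05)(0.097375) = 0.37833125
(I − A)⁻¹ = adj(I−A) / det(I−A) ≈
  [   1.2618     0.3988     0.7837     0.3995]
  [   0.5855     1.3424     0.3846     0.4996]
  [   0.3479     0.6284     1.5829     0.6129]
  [   0.2574     0.5789     0.2594     1.5740]
Δx = (I − A)⁻¹ Δd with Δd having +120 in the Education component and 0 elsewhere.
So Δx_4 = L_43 · (+120), where L_43 = adj(I−A)_43 / det(I−A) = 0.098125 / 0.37833125.
Δx_4 = 0.098125 × (+120) / 0.37833125 = 11.775 / 0.37833125 ≈ 31.124.

Δx_4 = 31.124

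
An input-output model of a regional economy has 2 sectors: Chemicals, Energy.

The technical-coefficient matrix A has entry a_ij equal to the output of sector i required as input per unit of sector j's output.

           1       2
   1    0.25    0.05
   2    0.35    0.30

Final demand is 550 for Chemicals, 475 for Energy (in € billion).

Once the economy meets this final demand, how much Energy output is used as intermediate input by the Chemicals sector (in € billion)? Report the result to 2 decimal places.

I − A =
  [   0.75    -0.05]
  [  -0.35     0.70]
det(I−A) = (0.75)(0.70) − (-0.05)(-0.35) = 0.5075
adj(I−A) = [[0.70, 0.05], [0.35, 0.75]]
(I − A)⁻¹ = adj(I−A) / det(I−A) ≈
  [   1.3793     0.0985]
  [   0.6897     1.4778]
First solve x = (I − A)⁻¹ d = adj(I−A)·d / det(I−A); in particular x_1 = (0.70·550 + 0.05·475) / 0.5075 = 408.75 / 0.5075 ≈ 805.4187.
Intermediate flow from 2 to 1: z_21 = a_21 · x_1 = 0.35 × 408.75 / 0.5075 = 143.0625 / 0.5075 ≈ 281.90.

z_21 = 281.90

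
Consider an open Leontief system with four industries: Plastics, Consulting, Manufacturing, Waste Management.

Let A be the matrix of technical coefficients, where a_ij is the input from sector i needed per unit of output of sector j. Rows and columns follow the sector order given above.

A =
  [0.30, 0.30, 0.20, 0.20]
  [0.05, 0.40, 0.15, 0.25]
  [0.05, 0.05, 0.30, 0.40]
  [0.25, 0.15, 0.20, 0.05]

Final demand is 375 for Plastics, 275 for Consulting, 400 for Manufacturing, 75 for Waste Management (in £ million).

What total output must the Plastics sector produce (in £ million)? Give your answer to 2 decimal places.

x_1 = 1874.69

I − A =
  [   0.70    -0.30    -0.20    -0.20]
  [  -0.05     0.60    -0.15    -0.25]
  [  -0.05    -0.05     0.70    -0.40]
  [  -0.25    -0.15    -0.20     0.95]
Compute the cofactors C_ij = (−1)^(i+j)·(3×3 minor ij) of I−A; the adjugate is their transpose:
adj(I−A) = Cᵀ =
  [ 0.306125   0.220000   0.192750   0.203500]
  [ 0.097625   0.343000   0.151250   0.174500]
  [ 0.095125   0.118500   0.308250   0.181000]
  [ 0.116000   0.137000   0.139500   0.269500]
det(I−A) = Σ_j (I−A)_1j·C_1j = (0.70)(0.306125) + (-0.30)(0.097625) + (-0.20)(0.095125) + (-0.20)(0.116000) = 0.142775
(I − A)⁻¹ = adj(I−A) / det(I−A) ≈
  [   2.1441     1.5409     1.3500     1.4253]
  [   0.6838     2.4024     1.0594     1.2222]
  [   0.6663     0.8300     2.1590     1.2677]
  [   0.8125     0.9596     0.9771     1.8876]
x = (I − A)⁻¹ d = adj(I−A)·d / det(I−A), with det(I−A) = 0.142775:
  x_1 = (0.306125·375 + 0.220000·275 + 0.192750·400 + 0.203500·75) / 0.142775 = 267.659375 / 0.142775 ≈ 1874.69
  x_2 = (0.097625·375 + 0.343000·275 + 0.151250·400 + 0.174500·75) / 0.142775 = 204.521875 / 0.142775 ≈ 1432.48
  x_3 = (0.095125·375 + 0.118500·275 + 0.308250·400 + 0.181000·75) / 0.142775 = 205.134375 / 0.142775 ≈ 1436.77
  x_4 = (0.116000·375 + 0.137000·275 + 0.139500·400 + 0.269500·75) / 0.142775 = 157.1875 / 0.142775 ≈ 1100.95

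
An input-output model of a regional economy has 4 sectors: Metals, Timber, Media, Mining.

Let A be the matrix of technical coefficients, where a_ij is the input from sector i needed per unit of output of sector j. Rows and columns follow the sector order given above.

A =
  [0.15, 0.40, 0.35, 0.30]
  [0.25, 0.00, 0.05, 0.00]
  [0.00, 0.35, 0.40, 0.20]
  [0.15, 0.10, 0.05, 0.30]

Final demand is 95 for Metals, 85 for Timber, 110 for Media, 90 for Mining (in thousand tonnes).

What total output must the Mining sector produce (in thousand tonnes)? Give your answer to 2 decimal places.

I − A =
  [   0.85    -0.40    -0.35    -0.30]
  [  -0.25     1.00    -0.05     0.00]
  [   0.00    -0.35     0.60    -0.20]
  [  -0.15    -0.10    -0.05     0.70]
Compute the cofactors C_ij = (−1)^(i+j)·(3×3 minor ij) of I−A; the adjugate is their transpose:
adj(I−A) = Cᵀ =
  [ 0.39675   0.28000   0.27550   0.24875]
  [ 0.10400   0.31100   0.09250   0.07100]
  [ 0.09625   0.22150   0.47250   0.17625]
  [ 0.10675   0.12025   0.10600   0.40450]
det(I−A) = Σ_j (I−A)_1j·C_1j = (0.85)(0.39675) + (-0.40)(0.10400) + (-0.35)(0.09625) + (-0.30)(0.10675) = 0.229925
(I − A)⁻¹ = adj(I−A) / det(I−A) ≈
  [   1.7256     1.2178     1.1982     1.0819]
  [   0.4523     1.3526     0.4023     0.3088]
  [   0.4186     0.9634     2.0550     0.7666]
  [   0.4643     0.5230     0.4610     1.7593]
x = (I − A)⁻¹ d = adj(I−A)·d / det(I−A), with det(I−A) = 0.229925:
  x_1 = (0.39675·95 + 0.28000·85 + 0.27550·110 + 0.24875·90) / 0.229925 = 114.18375 / 0.229925 ≈ 496.61
  x_2 = (0.10400·95 + 0.31100·85 + 0.09250·110 + 0.07100·90) / 0.229925 = 52.88 / 0.229925 ≈ 229.99
  x_3 = (0.09625·95 + 0.22150·85 + 0.47250·110 + 0.17625·90) / 0.229925 = 95.80875 / 0.229925 ≈ 416.70
  x_4 = (0.10675·95 + 0.12025·85 + 0.10600·110 + 0.40450·90) / 0.229925 = 68.4275 / 0.229925 ≈ 297.61

x_4 = 297.61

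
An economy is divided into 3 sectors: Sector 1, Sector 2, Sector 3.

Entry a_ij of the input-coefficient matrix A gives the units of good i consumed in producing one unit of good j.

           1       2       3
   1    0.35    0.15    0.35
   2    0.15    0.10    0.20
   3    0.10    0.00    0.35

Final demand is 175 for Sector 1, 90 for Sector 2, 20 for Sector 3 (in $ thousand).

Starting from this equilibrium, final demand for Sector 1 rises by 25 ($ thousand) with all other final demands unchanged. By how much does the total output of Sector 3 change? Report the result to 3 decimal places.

I − A =
  [   0.65    -0.15    -0.35]
  [  -0.15     0.90    -0.20]
  [  -0.10     0.00     0.65]
Cofactors of I−A, C_ij = (−1)^(i+j)·(minor ij) (rows/columns in the sector order above):
  C_11 = (0.90)(0.65) − (-0.20)(0.00) = 0.5850
  C_12 = −[(-0.15)(0.65) − (-0.20)(-0.10)] = 0.1175
  C_13 = (-0.15)(0.00) − (0.90)(-0.10) = 0.0900
  C_21 = −[(-0.15)(0.65) − (-0.35)(0.00)] = 0.0975
  C_22 = (0.65)(0.65) − (-0.35)(-0.10) = 0.3875
  C_23 = −[(0.65)(0.00) − (-0.15)(-0.10)] = 0.0150
  C_31 = (-0.15)(-0.20) − (-0.35)(0.90) = 0.3450
  C_32 = −[(0.65)(-0.20) − (-0.35)(-0.15)] = 0.1825
  C_33 = (0.65)(0.90) − (-0.15)(-0.15) = 0.5625
det(I−A) = Σ_j (I−A)_1j·C_1j = (0.65)(0.5850) + (-0.15)(0.1175) + (-0.35)(0.0900) = 0.331125
adj(I−A) = Cᵀ =
  [ 0.5850   0.0975   0.3450]
  [ 0.1175   0.3875   0.1825]
  [ 0.0900   0.0150   0.5625]
(I − A)⁻¹ = adj(I−A) / det(I−A) ≈
  [   1.7667     0.2945     1.0419]
  [   0.3549     1.1703     0.5512]
  [   0.2718     0.0453     1.6988]
Δx = (I − A)⁻¹ Δd with Δd having +25 in the Sector 1 component and 0 elsewhere.
So Δx_3 = L_31 · (+25), where L_31 = adj(I−A)_31 / det(I−A) = 0.0900 / 0.331125.
Δx_3 = 0.0900 × (+25) / 0.331125 = 2.25 / 0.331125 ≈ 6.795.

Δx_3 = 6.795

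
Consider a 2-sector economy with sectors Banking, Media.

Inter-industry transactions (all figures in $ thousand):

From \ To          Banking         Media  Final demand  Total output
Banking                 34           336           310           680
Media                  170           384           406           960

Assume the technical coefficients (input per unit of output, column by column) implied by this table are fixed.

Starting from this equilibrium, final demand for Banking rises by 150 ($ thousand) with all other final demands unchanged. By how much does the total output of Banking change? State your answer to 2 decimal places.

Δx_1 = 186.53

Technical coefficients a_ij = z_ij / X_j:
  a_11 = 34/680 = 0.05, a_21 = 170/680 = 0.25
  a_12 = 336/960 = 0.35, a_22 = 384/960 = 0.40
I − A =
  [   0.95    -0.35]
  [  -0.25     0.60]
det(I−A) = (0.95)(0.60) − (-0.35)(-0.25) = 0.4825
adj(I−A) = [[0.60, 0.35], [0.25, 0.95]]
(I − A)⁻¹ = adj(I−A) / det(I−A) ≈
  [   1.2435     0.7254]
  [   0.5181     1.9689]
Δx = (I − A)⁻¹ Δd with Δd having +150 in the Banking component and 0 elsewhere.
So Δx_1 = L_11 · (+150), where L_11 = adj(I−A)_11 / det(I−A) = 0.60 / 0.4825.
Δx_1 = 0.60 × (+150) / 0.4825 = 90.00 / 0.4825 ≈ 186.53.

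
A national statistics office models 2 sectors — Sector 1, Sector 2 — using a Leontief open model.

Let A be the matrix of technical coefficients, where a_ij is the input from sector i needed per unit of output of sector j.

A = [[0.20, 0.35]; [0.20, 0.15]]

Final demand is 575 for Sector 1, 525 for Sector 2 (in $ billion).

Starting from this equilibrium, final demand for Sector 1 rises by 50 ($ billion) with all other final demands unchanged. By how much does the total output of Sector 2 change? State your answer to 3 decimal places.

I − A =
  [   0.80    -0.35]
  [  -0.20     0.85]
det(I−A) = (0.80)(0.85) − (-0.35)(-0.20) = 0.6100
adj(I−A) = [[0.85, 0.35], [0.20, 0.80]]
(I − A)⁻¹ = adj(I−A) / det(I−A) ≈
  [   1.3934     0.5738]
  [   0.3279     1.3115]
Δx = (I − A)⁻¹ Δd with Δd having +50 in the Sector 1 component and 0 elsewhere.
So Δx_2 = L_21 · (+50), where L_21 = adj(I−A)_21 / det(I−A) = 0.20 / 0.6100.
Δx_2 = 0.20 × (+50) / 0.6100 = 10.00 / 0.6100 ≈ 16.393.

Δx_2 = 16.393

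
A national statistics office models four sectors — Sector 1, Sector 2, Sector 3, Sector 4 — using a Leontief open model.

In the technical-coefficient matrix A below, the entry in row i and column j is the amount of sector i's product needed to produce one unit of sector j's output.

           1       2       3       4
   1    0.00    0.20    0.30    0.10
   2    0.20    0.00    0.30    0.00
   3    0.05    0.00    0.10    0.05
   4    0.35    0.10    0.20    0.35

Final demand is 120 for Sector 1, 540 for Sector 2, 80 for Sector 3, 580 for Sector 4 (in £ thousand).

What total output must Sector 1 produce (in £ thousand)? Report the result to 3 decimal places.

I − A =
  [   1.00    -0.20    -0.30    -0.10]
  [  -0.20     1.00    -0.30     0.00]
  [  -0.05     0.00     0.90    -0.05]
  [  -0.35    -0.10    -0.20     0.65]
Compute the cofactors C_ij = (−1)^(i+j)·(3×3 minor ij) of I−A; the adjugate is their transpose:
adj(I−A) = Cᵀ =
  [ 0.5735   0.1255   0.2570   0.1080]
  [ 0.1300   0.5275   0.2275   0.0375]
  [ 0.0510   0.0155   0.5870   0.0530]
  [ 0.3445   0.1535   0.3540   0.8460]
det(I−A) = Σ_j (I−A)_1j·C_1j = (1.00)(0.5735) + (-0.20)(0.1300) + (-0.30)(0.0510) + (-0.10)(0.3445) = 0.49775
(I − A)⁻¹ = adj(I−A) / det(I−A) ≈
  [   1.1522     0.2521     0.5163     0.2170]
  [   0.2612     1.0598     0.4571     0.0753]
  [   0.1025     0.0311     1.1793     0.1065]
  [   0.6921     0.3084     0.7112     1.6996]
x = (I − A)⁻¹ d = adj(I−A)·d / det(I−A), with det(I−A) = 0.49775:
  x_1 = (0.5735·120 + 0.1255·540 + 0.2570·80 + 0.1080·580) / 0.49775 = 219.79 / 0.49775 ≈ 441.567
  x_2 = (0.1300·120 + 0.5275·540 + 0.2275·80 + 0.0375·580) / 0.49775 = 340.40 / 0.49775 ≈ 683.877
  x_3 = (0.0510·120 + 0.0155·540 + 0.5870·80 + 0.0530·580) / 0.49775 = 92.19 / 0.49775 ≈ 185.213
  x_4 = (0.3445·120 + 0.1535·540 + 0.3540·80 + 0.8460·580) / 0.49775 = 643.23 / 0.49775 ≈ 1292.275

x_1 = 441.567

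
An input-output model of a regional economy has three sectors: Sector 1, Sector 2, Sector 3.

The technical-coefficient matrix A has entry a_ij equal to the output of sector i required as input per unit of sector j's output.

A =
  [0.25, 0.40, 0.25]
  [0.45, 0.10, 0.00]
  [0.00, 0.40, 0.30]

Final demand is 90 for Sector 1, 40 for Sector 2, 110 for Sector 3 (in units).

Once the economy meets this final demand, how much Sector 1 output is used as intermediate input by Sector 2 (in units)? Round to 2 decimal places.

I − A =
  [   0.75    -0.40    -0.25]
  [  -0.45     0.90     0.00]
  [   0.00    -0.40     0.70]
Cofactors of I−A, C_ij = (−1)^(i+j)·(minor ij) (rows/columns in the sector order above):
  C_11 = (0.90)(0.70) − (0.00)(-0.40) = 0.6300
  C_12 = −[(-0.45)(0.70) − (0.00)(0.00)] = 0.3150
  C_13 = (-0.45)(-0.40) − (0.90)(0.00) = 0.1800
  C_21 = −[(-0.40)(0.70) − (-0.25)(-0.40)] = 0.3800
  C_22 = (0.75)(0.70) − (-0.25)(0.00) = 0.5250
  C_23 = −[(0.75)(-0.40) − (-0.40)(0.00)] = 0.3000
  C_31 = (-0.40)(0.00) − (-0.25)(0.90) = 0.2250
  C_32 = −[(0.75)(0.00) − (-0.25)(-0.45)] = 0.1125
  C_33 = (0.75)(0.90) − (-0.40)(-0.45) = 0.4950
det(I−A) = Σ_j (I−A)_1j·C_1j = (0.75)(0.6300) + (-0.40)(0.3150) + (-0.25)(0.1800) = 0.3015
adj(I−A) = Cᵀ =
  [ 0.6300   0.3800   0.2250]
  [ 0.3150   0.5250   0.1125]
  [ 0.1800   0.3000   0.4950]
(I − A)⁻¹ = adj(I−A) / det(I−A) ≈
  [   2.0896     1.2604     0.7463]
  [   1.0448     1.7413     0.3731]
  [   0.5970     0.9950     1.6418]
First solve x = (I − A)⁻¹ d = adj(I−A)·d / det(I−A); in particular x_2 = (0.3150·90 + 0.5250·40 + 0.1125·110) / 0.3015 = 61.725 / 0.3015 ≈ 204.7264.
Intermediate flow from 1 to 2: z_12 = a_12 · x_2 = 0.40 × 61.725 / 0.3015 = 24.69 / 0.3015 ≈ 81.89.

z_12 = 81.89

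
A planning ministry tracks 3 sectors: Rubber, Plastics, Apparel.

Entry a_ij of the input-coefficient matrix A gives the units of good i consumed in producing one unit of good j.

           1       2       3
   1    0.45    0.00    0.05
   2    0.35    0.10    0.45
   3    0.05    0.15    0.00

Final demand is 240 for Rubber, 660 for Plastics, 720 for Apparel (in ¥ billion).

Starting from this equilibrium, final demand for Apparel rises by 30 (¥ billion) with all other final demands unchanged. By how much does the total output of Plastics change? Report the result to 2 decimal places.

Δx_2 = 17.55

I − A =
  [   0.55     0.00    -0.05]
  [  -0.35     0.90    -0.45]
  [  -0.05    -0.15     1.00]
Cofactors of I−A, C_ij = (−1)^(i+j)·(minor ij) (rows/columns in the sector order above):
  C_11 = (0.90)(1.00) − (-0.45)(-0.15) = 0.8325
  C_12 = −[(-0.35)(1.00) − (-0.45)(-0.05)] = 0.3725
  C_13 = (-0.35)(-0.15) − (0.90)(-0.05) = 0.0975
  C_21 = −[(0.00)(1.00) − (-0.05)(-0.15)] = 0.0075
  C_22 = (0.55)(1.00) − (-0.05)(-0.05) = 0.5475
  C_23 = −[(0.55)(-0.15) − (0.00)(-0.05)] = 0.0825
  C_31 = (0.00)(-0.45) − (-0.05)(0.90) = 0.0450
  C_32 = −[(0.55)(-0.45) − (-0.05)(-0.35)] = 0.2650
  C_33 = (0.55)(0.90) − (0.00)(-0.35) = 0.4950
det(I−A) = Σ_j (I−A)_1j·C_1j = (0.55)(0.8325) + (0.00)(0.3725) + (-0.05)(0.0975) = 0.4530
adj(I−A) = Cᵀ =
  [ 0.8325   0.0075   0.0450]
  [ 0.3725   0.5475   0.2650]
  [ 0.0975   0.0825   0.4950]
(I − A)⁻¹ = adj(I−A) / det(I−A) ≈
  [   1.8377     0.0166     0.0993]
  [   0.8223     1.2086     0.5850]
  [   0.2152     0.1821     1.0927]
Δx = (I − A)⁻¹ Δd with Δd having +30 in the Apparel component and 0 elsewhere.
So Δx_2 = L_23 · (+30), where L_23 = adj(I−A)_23 / det(I−A) = 0.2650 / 0.4530.
Δx_2 = 0.2650 × (+30) / 0.4530 = 7.95 / 0.4530 ≈ 17.55.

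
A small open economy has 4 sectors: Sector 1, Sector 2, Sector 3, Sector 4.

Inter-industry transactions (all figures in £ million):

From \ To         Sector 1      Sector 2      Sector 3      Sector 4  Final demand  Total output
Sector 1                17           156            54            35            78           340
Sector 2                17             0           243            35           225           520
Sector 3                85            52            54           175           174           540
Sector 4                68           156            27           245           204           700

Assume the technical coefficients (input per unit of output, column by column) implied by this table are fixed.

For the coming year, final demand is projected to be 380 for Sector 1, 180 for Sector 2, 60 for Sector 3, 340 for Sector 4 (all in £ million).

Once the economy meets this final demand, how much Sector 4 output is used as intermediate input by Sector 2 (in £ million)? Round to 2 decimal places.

z_42 = 161.15

Technical coefficients a_ij = z_ij / X_j:
  a_11 = 17/340 = 0.05, a_21 = 17/340 = 0.05, a_31 = 85/340 = 0.25, a_41 = 68/340 = 0.20
  a_12 = 156/520 = 0.30, a_22 = 0/520 = 0.00, a_32 = 52/520 = 0.10, a_42 = 156/520 = 0.30
  a_13 = 54/540 = 0.10, a_23 = 243/540 = 0.45, a_33 = 54/540 = 0.10, a_43 = 27/540 = 0.05
  a_14 = 35/700 = 0.05, a_24 = 35/700 = 0.05, a_34 = 175/700 = 0.25, a_44 = 245/700 = 0.35
I − A =
  [   0.95    -0.30    -0.10    -0.05]
  [  -0.05     1.00    -0.45    -0.05]
  [  -0.25    -0.10     0.90    -0.25]
  [  -0.20    -0.30    -0.05     0.65]
Compute the cofactors C_ij = (−1)^(i+j)·(3×3 minor ij) of I−A; the adjugate is their transpose:
adj(I−A) = Cᵀ =
  [ 0.495750   0.199500   0.161250   0.115500]
  [ 0.133875   0.513000   0.280125   0.157500]
  [ 0.216750   0.199500   0.579750   0.255000]
  [ 0.231000   0.313500   0.223500   0.739500]
det(I−A) = Σ_j (I−A)_1j·C_1j = (0.95)(0.495750) + (-0.30)(0.133875) + (-0.10)(0.216750) + (-0.05)(0.231000) = 0.397575
(I − A)⁻¹ = adj(I−A) / det(I−A) ≈
  [   1.2469     0.5018     0.4056     0.2905]
  [   0.3367     1.2903     0.7046     0.3962]
  [   0.5452     0.5018     1.4582     0.6414]
  [   0.5810     0.7885     0.5622     1.8600]
First solve x = (I − A)⁻¹ d = adj(I−A)·d / det(I−A); in particular x_2 = (0.133875·380 + 0.513000·180 + 0.280125·60 + 0.157500·340) / 0.397575 = 213.57 / 0.397575 ≈ 537.1817.
Intermediate flow from 4 to 2: z_42 = a_42 · x_2 = 0.30 × 213.57 / 0.397575 = 64.071 / 0.397575 ≈ 161.15.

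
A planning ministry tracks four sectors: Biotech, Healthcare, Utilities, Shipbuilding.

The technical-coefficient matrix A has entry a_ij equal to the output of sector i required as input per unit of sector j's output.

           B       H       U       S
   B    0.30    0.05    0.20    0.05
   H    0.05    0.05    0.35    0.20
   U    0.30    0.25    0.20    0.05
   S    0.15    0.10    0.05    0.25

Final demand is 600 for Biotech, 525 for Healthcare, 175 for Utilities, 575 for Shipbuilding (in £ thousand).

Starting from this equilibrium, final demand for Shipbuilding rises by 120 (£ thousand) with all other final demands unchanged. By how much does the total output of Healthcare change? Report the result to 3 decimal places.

I − A =
  [   0.70    -0.05    -0.20    -0.05]
  [  -0.05     0.95    -0.35    -0.20]
  [  -0.30    -0.25     0.80    -0.05]
  [  -0.15    -0.10    -0.05     0.75]
Compute the cofactors C_ij = (−1)^(i+j)·(3×3 minor ij) of I−A; the adjugate is their transpose:
adj(I−A) = Cᵀ =
  [ 0.48175   0.07300   0.15625   0.06200]
  [ 0.13825   0.36500   0.20175   0.12000]
  [ 0.23200   0.14600   0.47400   0.08600]
  [ 0.13025   0.07300   0.08975   0.40400]
det(I−A) = Σ_j (I−A)_1j·C_1j = (0.70)(0.48175) + (-0.05)(0.13825) + (-0.20)(0.23200) + (-0.05)(0.13025) = 0.2774
(I − A)⁻¹ = adj(I−A) / det(I−A) ≈
  [   1.7367     0.2632     0.5633     0.2235]
  [   0.4984     1.3158     0.7273     0.4326]
  [   0.8363     0.5263     1.7087     0.3100]
  [   0.4695     0.2632     0.3235     1.4564]
Δx = (I − A)⁻¹ Δd with Δd having +120 in the Shipbuilding component and 0 elsewhere.
So Δx_H = L_HS · (+120), where L_HS = adj(I−A)_HS / det(I−A) = 0.12000 / 0.2774.
Δx_H = 0.12000 × (+120) / 0.2774 = 14.40 / 0.2774 ≈ 51.911.

Δx_H = 51.911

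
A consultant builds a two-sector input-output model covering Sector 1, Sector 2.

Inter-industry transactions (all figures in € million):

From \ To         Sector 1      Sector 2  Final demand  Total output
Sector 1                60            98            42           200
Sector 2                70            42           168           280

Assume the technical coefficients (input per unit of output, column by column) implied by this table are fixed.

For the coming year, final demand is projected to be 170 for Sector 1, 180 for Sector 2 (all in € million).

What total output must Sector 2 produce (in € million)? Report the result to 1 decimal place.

Technical coefficients a_ij = z_ij / X_j:
  a_11 = 60/200 = 0.30, a_21 = 70/200 = 0.35
  a_12 = 98/280 = 0.35, a_22 = 42/280 = 0.15
I − A =
  [   0.70    -0.35]
  [  -0.35     0.85]
det(I−A) = (0.70)(0.85) − (-0.35)(-0.35) = 0.4725
adj(I−A) = [[0.85, 0.35], [0.35, 0.70]]
(I − A)⁻¹ = adj(I−A) / det(I−A) ≈
  [   1.7989     0.7407]
  [   0.7407     1.4815]
x = (I − A)⁻¹ d = adj(I−A)·d / det(I−A), with det(I−A) = 0.4725:
  x_1 = (0.85·170 + 0.35·180) / 0.4725 = 207.50 / 0.4725 ≈ 439.2
  x_2 = (0.35·170 + 0.70·180) / 0.4725 = 185.50 / 0.4725 ≈ 392.6

x_2 = 392.6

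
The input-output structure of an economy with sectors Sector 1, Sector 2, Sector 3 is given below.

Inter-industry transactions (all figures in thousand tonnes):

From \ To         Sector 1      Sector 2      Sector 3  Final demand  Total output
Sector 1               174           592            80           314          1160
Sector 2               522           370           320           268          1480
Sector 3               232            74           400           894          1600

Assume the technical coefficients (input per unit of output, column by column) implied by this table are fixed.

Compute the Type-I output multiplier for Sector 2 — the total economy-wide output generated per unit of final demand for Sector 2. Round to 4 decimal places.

Technical coefficients a_ij = z_ij / X_j:
  a_11 = 174/1160 = 0.15, a_21 = 522/1160 = 0.45, a_31 = 232/1160 = 0.20
  a_12 = 592/1480 = 0.40, a_22 = 370/1480 = 0.25, a_32 = 74/1480 = 0.05
  a_13 = 80/1600 = 0.05, a_23 = 320/1600 = 0.20, a_33 = 400/1600 = 0.25
I − A =
  [   0.85    -0.40    -0.05]
  [  -0.45     0.75    -0.20]
  [  -0.20    -0.05     0.75]
Cofactors of I−A, C_ij = (−1)^(i+j)·(minor ij) (rows/columns in the sector order above):
  C_11 = (0.75)(0.75) − (-0.20)(-0.05) = 0.5525
  C_12 = −[(-0.45)(0.75) − (-0.20)(-0.20)] = 0.3775
  C_13 = (-0.45)(-0.05) − (0.75)(-0.20) = 0.1725
  C_21 = −[(-0.40)(0.75) − (-0.05)(-0.05)] = 0.3025
  C_22 = (0.85)(0.75) − (-0.05)(-0.20) = 0.6275
  C_23 = −[(0.85)(-0.05) − (-0.40)(-0.20)] = 0.1225
  C_31 = (-0.40)(-0.20) − (-0.05)(0.75) = 0.1175
  C_32 = −[(0.85)(-0.20) − (-0.05)(-0.45)] = 0.1925
  C_33 = (0.85)(0.75) − (-0.40)(-0.45) = 0.4575
det(I−A) = Σ_j (I−A)_1j·C_1j = (0.85)(0.5525) + (-0.40)(0.3775) + (-0.05)(0.1725) = 0.3100
adj(I−A) = Cᵀ =
  [ 0.5525   0.3025   0.1175]
  [ 0.3775   0.6275   0.1925]
  [ 0.1725   0.1225   0.4575]
(I − A)⁻¹ = adj(I−A) / det(I−A) ≈
  [   1.78226     0.97581     0.37903]
  [   1.21774     2.02419     0.62097]
  [   0.55645     0.39516     1.47581]
The output multiplier for sector j is the column-j sum of the Leontief inverse (I − A)⁻¹ = adj(I−A) / det(I−A).
Column 2 of adj(I−A): (0.3025, 0.6275, 0.1225); det(I−A) = 0.3100.
m_2 = (0.3025 + 0.6275 + 0.1225) / 0.3100 = 1.0525 / 0.3100 ≈ 3.3952.

m_2 = 3.3952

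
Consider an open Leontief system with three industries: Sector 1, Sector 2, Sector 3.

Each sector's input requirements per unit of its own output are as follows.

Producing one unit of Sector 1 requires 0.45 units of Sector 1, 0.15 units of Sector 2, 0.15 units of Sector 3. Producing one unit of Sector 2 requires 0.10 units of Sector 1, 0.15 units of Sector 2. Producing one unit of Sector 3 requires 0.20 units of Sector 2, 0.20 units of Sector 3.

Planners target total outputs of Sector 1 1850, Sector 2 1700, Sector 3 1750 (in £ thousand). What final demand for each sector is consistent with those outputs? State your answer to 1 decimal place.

I − A =
  [   0.55    -0.10     0.00]
  [  -0.15     0.85    -0.20]
  [  -0.15     0.00     0.80]
d = (I − A) x:
  d_1 = (+0.55)·1850 + (-0.10)·1700 + (+0.00)·1750 = 847.5
  d_2 = (-0.15)·1850 + (+0.85)·1700 + (-0.20)·1750 = 817.5
  d_3 = (-0.15)·1850 + (+0.00)·1700 + (+0.80)·1750 = 1122.5

d_1 = 847.5, d_2 = 817.5, d_3 = 1122.5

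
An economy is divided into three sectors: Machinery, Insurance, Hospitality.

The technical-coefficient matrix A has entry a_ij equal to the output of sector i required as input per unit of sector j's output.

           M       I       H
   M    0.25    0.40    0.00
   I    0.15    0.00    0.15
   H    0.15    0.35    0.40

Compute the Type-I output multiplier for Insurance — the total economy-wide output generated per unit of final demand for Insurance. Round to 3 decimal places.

I − A =
  [   0.75    -0.40     0.00]
  [  -0.15     1.00    -0.15]
  [  -0.15    -0.35     0.60]
Cofactors of I−A, C_ij = (−1)^(i+j)·(minor ij) (rows/columns in the sector order above):
  C_11 = (1.00)(0.60) − (-0.15)(-0.35) = 0.5475
  C_12 = −[(-0.15)(0.60) − (-0.15)(-0.15)] = 0.1125
  C_13 = (-0.15)(-0.35) − (1.00)(-0.15) = 0.2025
  C_21 = −[(-0.40)(0.60) − (0.00)(-0.35)] = 0.2400
  C_22 = (0.75)(0.60) − (0.00)(-0.15) = 0.4500
  C_23 = −[(0.75)(-0.35) − (-0.40)(-0.15)] = 0.3225
  C_31 = (-0.40)(-0.15) − (0.00)(1.00) = 0.0600
  C_32 = −[(0.75)(-0.15) − (0.00)(-0.15)] = 0.1125
  C_33 = (0.75)(1.00) − (-0.40)(-0.15) = 0.6900
det(I−A) = Σ_j (I−A)_1j·C_1j = (0.75)(0.5475) + (-0.40)(0.1125) + (0.00)(0.2025) = 0.365625
adj(I−A) = Cᵀ =
  [ 0.5475   0.2400   0.0600]
  [ 0.1125   0.4500   0.1125]
  [ 0.2025   0.3225   0.6900]
(I − A)⁻¹ = adj(I−A) / det(I−A) ≈
  [   1.4974     0.6564     0.1641]
  [   0.3077     1.2308     0.3077]
  [   0.5538     0.8821     1.8872]
The output multiplier for sector j is the column-j sum of the Leontief inverse (I − A)⁻¹ = adj(I−A) / det(I−A).
Column I of adj(I−A): (0.2400, 0.4500, 0.3225); det(I−A) = 0.365625.
m_I = (0.2400 + 0.4500 + 0.3225) / 0.365625 = 1.0125 / 0.365625 ≈ 2.769.

m_I = 2.769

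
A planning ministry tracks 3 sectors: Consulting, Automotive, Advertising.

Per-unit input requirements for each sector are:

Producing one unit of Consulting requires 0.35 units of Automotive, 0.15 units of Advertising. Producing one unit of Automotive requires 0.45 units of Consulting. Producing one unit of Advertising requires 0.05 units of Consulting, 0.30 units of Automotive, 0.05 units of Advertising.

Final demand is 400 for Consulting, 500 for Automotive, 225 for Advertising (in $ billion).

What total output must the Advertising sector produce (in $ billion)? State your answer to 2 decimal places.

x_3 = 366.69

I − A =
  [   1.00    -0.45    -0.05]
  [  -0.35     1.00    -0.30]
  [  -0.15     0.00     0.95]
Cofactors of I−A, C_ij = (−1)^(i+j)·(minor ij) (rows/columns in the sector order above):
  C_11 = (1.00)(0.95) − (-0.30)(0.00) = 0.9500
  C_12 = −[(-0.35)(0.95) − (-0.30)(-0.15)] = 0.3775
  C_13 = (-0.35)(0.00) − (1.00)(-0.15) = 0.1500
  C_21 = −[(-0.45)(0.95) − (-0.05)(0.00)] = 0.4275
  C_22 = (1.00)(0.95) − (-0.05)(-0.15) = 0.9425
  C_23 = −[(1.00)(0.00) − (-0.45)(-0.15)] = 0.0675
  C_31 = (-0.45)(-0.30) − (-0.05)(1.00) = 0.1850
  C_32 = −[(1.00)(-0.30) − (-0.05)(-0.35)] = 0.3175
  C_33 = (1.00)(1.00) − (-0.45)(-0.35) = 0.8425
det(I−A) = Σ_j (I−A)_1j·C_1j = (1.00)(0.9500) + (-0.45)(0.3775) + (-0.05)(0.1500) = 0.772625
adj(I−A) = Cᵀ =
  [ 0.9500   0.4275   0.1850]
  [ 0.3775   0.9425   0.3175]
  [ 0.1500   0.0675   0.8425]
(I − A)⁻¹ = adj(I−A) / det(I−A) ≈
  [   1.2296     0.5533     0.2394]
  [   0.4886     1.2199     0.4109]
  [   0.1941     0.0874     1.0904]
x = (I − A)⁻¹ d = adj(I−A)·d / det(I−A), with det(I−A) = 0.772625:
  x_1 = (0.9500·400 + 0.4275·500 + 0.1850·225) / 0.772625 = 635.375 / 0.772625 ≈ 822.36
  x_2 = (0.3775·400 + 0.9425·500 + 0.3175·225) / 0.772625 = 693.6875 / 0.772625 ≈ 897.83
  x_3 = (0.1500·400 + 0.0675·500 + 0.8425·225) / 0.772625 = 283.3125 / 0.772625 ≈ 366.69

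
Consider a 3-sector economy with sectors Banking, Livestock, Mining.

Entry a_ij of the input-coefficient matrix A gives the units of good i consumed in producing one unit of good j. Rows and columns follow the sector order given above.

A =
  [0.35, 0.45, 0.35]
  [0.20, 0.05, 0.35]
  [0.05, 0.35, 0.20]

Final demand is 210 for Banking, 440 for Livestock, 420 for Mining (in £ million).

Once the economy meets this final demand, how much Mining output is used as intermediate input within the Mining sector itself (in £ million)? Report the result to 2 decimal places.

z_MM = 242.85

I − A =
  [   0.65    -0.45    -0.35]
  [  -0.20     0.95    -0.35]
  [  -0.05    -0.35     0.80]
Cofactors of I−A, C_ij = (−1)^(i+j)·(minor ij) (rows/columns in the sector order above):
  C_11 = (0.95)(0.80) − (-0.35)(-0.35) = 0.6375
  C_12 = −[(-0.20)(0.80) − (-0.35)(-0.05)] = 0.1775
  C_13 = (-0.20)(-0.35) − (0.95)(-0.05) = 0.1175
  C_21 = −[(-0.45)(0.80) − (-0.35)(-0.35)] = 0.4825
  C_22 = (0.65)(0.80) − (-0.35)(-0.05) = 0.5025
  C_23 = −[(0.65)(-0.35) − (-0.45)(-0.05)] = 0.2500
  C_31 = (-0.45)(-0.35) − (-0.35)(0.95) = 0.4900
  C_32 = −[(0.65)(-0.35) − (-0.35)(-0.20)] = 0.2975
  C_33 = (0.65)(0.95) − (-0.45)(-0.20) = 0.5275
det(I−A) = Σ_j (I−A)_1j·C_1j = (0.65)(0.6375) + (-0.45)(0.1775) + (-0.35)(0.1175) = 0.293375
adj(I−A) = Cᵀ =
  [ 0.6375   0.4825   0.4900]
  [ 0.1775   0.5025   0.2975]
  [ 0.1175   0.2500   0.5275]
(I − A)⁻¹ = adj(I−A) / det(I−A) ≈
  [   2.1730     1.6447     1.6702]
  [   0.6050     1.7128     1.0141]
  [   0.4005     0.8522     1.7980]
First solve x = (I − A)⁻¹ d = adj(I−A)·d / det(I−A); in particular x_M = (0.1175·210 + 0.2500·440 + 0.5275·420) / 0.293375 = 356.225 / 0.293375 ≈ 1214.2309.
Intermediate flow from M to M: z_MM = a_MM · x_M = 0.20 × 356.225 / 0.293375 = 71.245 / 0.293375 ≈ 242.85.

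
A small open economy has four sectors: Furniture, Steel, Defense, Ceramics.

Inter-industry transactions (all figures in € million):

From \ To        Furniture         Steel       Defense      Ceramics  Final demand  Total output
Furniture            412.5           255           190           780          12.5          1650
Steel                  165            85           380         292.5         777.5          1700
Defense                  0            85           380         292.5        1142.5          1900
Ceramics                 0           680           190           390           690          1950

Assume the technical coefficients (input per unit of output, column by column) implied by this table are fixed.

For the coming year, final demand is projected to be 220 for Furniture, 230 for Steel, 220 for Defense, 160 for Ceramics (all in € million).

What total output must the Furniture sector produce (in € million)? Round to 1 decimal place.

x_F = 701.6

Technical coefficients a_ij = z_ij / X_j:
  a_FF = 412.5/1650 = 0.25, a_SF = 165/1650 = 0.10, a_DF = 0/1650 = 0.00, a_CF = 0/1650 = 0.00
  a_FS = 255/1700 = 0.15, a_SS = 85/1700 = 0.05, a_DS = 85/1700 = 0.05, a_CS = 680/1700 = 0.40
  a_FD = 190/1900 = 0.10, a_SD = 380/1900 = 0.20, a_DD = 380/1900 = 0.20, a_CD = 190/1900 = 0.10
  a_FC = 780/1950 = 0.40, a_SC = 292.5/1950 = 0.15, a_DC = 292.5/1950 = 0.15, a_CC = 390/1950 = 0.20
I − A =
  [   0.75    -0.15    -0.10    -0.40]
  [  -0.10     0.95    -0.20    -0.15]
  [   0.00    -0.05     0.80    -0.15]
  [   0.00    -0.40    -0.10     0.80]
Compute the cofactors C_ij = (−1)^(i+j)·(3×3 minor ij) of I−A; the adjugate is their transpose:
adj(I−A) = Cᵀ =
  [ 0.52500   0.23375   0.16625   0.33750]
  [ 0.06250   0.46875   0.14325   0.14600]
  [ 0.01000   0.07500   0.49700   0.11225]
  [ 0.03250   0.24375   0.13375   0.55000]
det(I−A) = Σ_j (I−A)_1j·C_1j = (0.75)(0.52500) + (-0.15)(0.06250) + (-0.10)(0.01000) + (-0.40)(0.03250) = 0.370375
(I − A)⁻¹ = adj(I−A) / det(I−A) ≈
  [   1.4175     0.6311     0.4489     0.9112]
  [   0.1687     1.2656     0.3868     0.3942]
  [   0.0270     0.2025     1.3419     0.3031]
  [   0.0877     0.6581     0.3611     1.4850]
x = (I − A)⁻¹ d = adj(I−A)·d / det(I−A), with det(I−A) = 0.370375:
  x_F = (0.52500·220 + 0.23375·230 + 0.16625·220 + 0.33750·160) / 0.370375 = 259.8375 / 0.370375 ≈ 701.6
  x_S = (0.06250·220 + 0.46875·230 + 0.14325·220 + 0.14600·160) / 0.370375 = 176.4375 / 0.370375 ≈ 476.4
  x_D = (0.01000·220 + 0.07500·230 + 0.49700·220 + 0.11225·160) / 0.370375 = 146.75 / 0.370375 ≈ 396.2
  x_C = (0.03250·220 + 0.24375·230 + 0.13375·220 + 0.55000·160) / 0.370375 = 180.6375 / 0.370375 ≈ 487.7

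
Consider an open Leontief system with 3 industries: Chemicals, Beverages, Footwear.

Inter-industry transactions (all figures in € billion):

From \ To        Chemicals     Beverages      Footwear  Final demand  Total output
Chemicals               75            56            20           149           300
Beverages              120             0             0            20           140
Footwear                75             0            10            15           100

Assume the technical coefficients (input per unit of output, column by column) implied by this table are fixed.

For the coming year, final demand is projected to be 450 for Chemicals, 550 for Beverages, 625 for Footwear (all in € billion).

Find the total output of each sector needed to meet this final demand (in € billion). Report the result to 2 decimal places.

Technical coefficients a_ij = z_ij / X_j:
  a_CC = 75/300 = 0.25, a_BC = 120/300 = 0.40, a_FC = 75/300 = 0.25
  a_CB = 56/140 = 0.40, a_BB = 0/140 = 0.00, a_FB = 0/140 = 0.00
  a_CF = 20/100 = 0.20, a_BF = 0/100 = 0.00, a_FF = 10/100 = 0.10
I − A =
  [   0.75    -0.40    -0.20]
  [  -0.40     1.00     0.00]
  [  -0.25     0.00     0.90]
Cofactors of I−A, C_ij = (−1)^(i+j)·(minor ij) (rows/columns in the sector order above):
  C_11 = (1.00)(0.90) − (0.00)(0.00) = 0.9000
  C_12 = −[(-0.40)(0.90) − (0.00)(-0.25)] = 0.3600
  C_13 = (-0.40)(0.00) − (1.00)(-0.25) = 0.2500
  C_21 = −[(-0.40)(0.90) − (-0.20)(0.00)] = 0.3600
  C_22 = (0.75)(0.90) − (-0.20)(-0.25) = 0.6250
  C_23 = −[(0.75)(0.00) − (-0.40)(-0.25)] = 0.1000
  C_31 = (-0.40)(0.00) − (-0.20)(1.00) = 0.2000
  C_32 = −[(0.75)(0.00) − (-0.20)(-0.40)] = 0.0800
  C_33 = (0.75)(1.00) − (-0.40)(-0.40) = 0.5900
det(I−A) = Σ_j (I−A)_1j·C_1j = (0.75)(0.9000) + (-0.40)(0.3600) + (-0.20)(0.2500) = 0.4810
adj(I−A) = Cᵀ =
  [ 0.9000   0.3600   0.2000]
  [ 0.3600   0.6250   0.0800]
  [ 0.2500   0.1000   0.5900]
(I − A)⁻¹ = adj(I−A) / det(I−A) ≈
  [   1.8711     0.7484     0.4158]
  [   0.7484     1.2994     0.1663]
  [   0.5198     0.2079     1.2266]
x = (I − A)⁻¹ d = adj(I−A)·d / det(I−A), with det(I−A) = 0.4810:
  x_C = (0.9000·450 + 0.3600·550 + 0.2000·625) / 0.4810 = 728.00 / 0.4810 ≈ 1513.51
  x_B = (0.3600·450 + 0.6250·550 + 0.0800·625) / 0.4810 = 555.75 / 0.4810 ≈ 1155.41
  x_F = (0.2500·450 + 0.1000·550 + 0.5900·625) / 0.4810 = 536.25 / 0.4810 ≈ 1114.86

x_C = 1513.51, x_B = 1155.41, x_F = 1114.86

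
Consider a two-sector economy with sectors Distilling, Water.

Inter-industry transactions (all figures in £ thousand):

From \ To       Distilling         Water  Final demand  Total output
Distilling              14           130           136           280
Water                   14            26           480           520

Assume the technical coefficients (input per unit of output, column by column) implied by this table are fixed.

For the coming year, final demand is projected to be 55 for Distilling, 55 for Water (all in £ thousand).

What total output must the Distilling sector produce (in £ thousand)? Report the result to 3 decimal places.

Technical coefficients a_ij = z_ij / X_j:
  a_DD = 14/280 = 0.05, a_WD = 14/280 = 0.05
  a_DW = 130/520 = 0.25, a_WW = 26/520 = 0.05
I − A =
  [   0.95    -0.25]
  [  -0.05     0.95]
det(I−A) = (0.95)(0.95) − (-0.25)(-0.05) = 0.8900
adj(I−A) = [[0.95, 0.25], [0.05, 0.95]]
(I − A)⁻¹ = adj(I−A) / det(I−A) ≈
  [   1.0674     0.2809]
  [   0.0562     1.0674]
x = (I − A)⁻¹ d = adj(I−A)·d / det(I−A), with det(I−A) = 0.8900:
  x_D = (0.95·55 + 0.25·55) / 0.8900 = 66.00 / 0.8900 ≈ 74.157
  x_W = (0.05·55 + 0.95·55) / 0.8900 = 55.00 / 0.8900 ≈ 61.798

x_D = 74.157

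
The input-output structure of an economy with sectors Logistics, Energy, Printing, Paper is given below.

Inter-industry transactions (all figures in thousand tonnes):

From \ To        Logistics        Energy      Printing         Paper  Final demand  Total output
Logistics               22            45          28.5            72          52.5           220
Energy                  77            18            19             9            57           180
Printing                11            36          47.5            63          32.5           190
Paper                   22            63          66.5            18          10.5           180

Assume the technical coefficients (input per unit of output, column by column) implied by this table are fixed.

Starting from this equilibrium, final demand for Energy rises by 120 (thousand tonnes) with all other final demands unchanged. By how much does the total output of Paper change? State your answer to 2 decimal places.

Δx_4 = 156.56

Technical coefficients a_ij = z_ij / X_j:
  a_11 = 22/220 = 0.10, a_21 = 77/220 = 0.35, a_31 = 11/220 = 0.05, a_41 = 22/220 = 0.10
  a_12 = 45/180 = 0.25, a_22 = 18/180 = 0.10, a_32 = 36/180 = 0.20, a_42 = 63/180 = 0.35
  a_13 = 28.5/190 = 0.15, a_23 = 19/190 = 0.10, a_33 = 47.5/190 = 0.25, a_43 = 66.5/190 = 0.35
  a_14 = 72/180 = 0.40, a_24 = 9/180 = 0.05, a_34 = 63/180 = 0.35, a_44 = 18/180 = 0.10
I − A =
  [   0.90    -0.25    -0.15    -0.40]
  [  -0.35     0.90    -0.10    -0.05]
  [  -0.05    -0.20     0.75    -0.35]
  [  -0.10    -0.35    -0.35     0.90]
Compute the cofactors C_ij = (−1)^(i+j)·(3×3 minor ij) of I−A; the adjugate is their transpose:
adj(I−A) = Cᵀ =
  [ 0.450375   0.316500   0.285750   0.328875]
  [ 0.206000   0.448250   0.189750   0.190250]
  [ 0.178000   0.291250   0.548250   0.308500]
  [ 0.199375   0.322750   0.318750   0.505375]
det(I−A) = Σ_j (I−A)_1j·C_1j = (0.90)(0.450375) + (-0.25)(0.206000) + (-0.15)(0.178000) + (-0.40)(0.199375) = 0.2473875
(I − A)⁻¹ = adj(I−A) / det(I−A) ≈
  [   1.8205     1.2794     1.1551     1.3294]
  [   0.8327     1.8119     0.7670     0.7690]
  [   0.7195     1.1773     2.2162     1.2470]
  [   0.8059     1.3046     1.2885     2.0428]
Δx = (I − A)⁻¹ Δd with Δd having +120 in the Energy component and 0 elsewhere.
So Δx_4 = L_42 · (+120), where L_42 = adj(I−A)_42 / det(I−A) = 0.322750 / 0.2473875.
Δx_4 = 0.322750 × (+120) / 0.2473875 = 38.73 / 0.2473875 ≈ 156.56.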